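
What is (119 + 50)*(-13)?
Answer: -2197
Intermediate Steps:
(119 + 50)*(-13) = 169*(-13) = -2197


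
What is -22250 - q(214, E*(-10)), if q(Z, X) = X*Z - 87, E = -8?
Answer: -39283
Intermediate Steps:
q(Z, X) = -87 + X*Z
-22250 - q(214, E*(-10)) = -22250 - (-87 - 8*(-10)*214) = -22250 - (-87 + 80*214) = -22250 - (-87 + 17120) = -22250 - 1*17033 = -22250 - 17033 = -39283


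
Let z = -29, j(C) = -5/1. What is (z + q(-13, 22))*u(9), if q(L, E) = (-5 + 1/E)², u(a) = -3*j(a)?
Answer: -32325/484 ≈ -66.787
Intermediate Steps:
j(C) = -5 (j(C) = -5*1 = -5)
u(a) = 15 (u(a) = -3*(-5) = 15)
(z + q(-13, 22))*u(9) = (-29 + (-1 + 5*22)²/22²)*15 = (-29 + (-1 + 110)²/484)*15 = (-29 + (1/484)*109²)*15 = (-29 + (1/484)*11881)*15 = (-29 + 11881/484)*15 = -2155/484*15 = -32325/484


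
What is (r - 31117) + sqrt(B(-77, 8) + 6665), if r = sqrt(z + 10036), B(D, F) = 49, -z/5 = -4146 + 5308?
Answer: -31117 + sqrt(4226) + 3*sqrt(746) ≈ -30970.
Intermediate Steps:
z = -5810 (z = -5*(-4146 + 5308) = -5*1162 = -5810)
r = sqrt(4226) (r = sqrt(-5810 + 10036) = sqrt(4226) ≈ 65.008)
(r - 31117) + sqrt(B(-77, 8) + 6665) = (sqrt(4226) - 31117) + sqrt(49 + 6665) = (-31117 + sqrt(4226)) + sqrt(6714) = (-31117 + sqrt(4226)) + 3*sqrt(746) = -31117 + sqrt(4226) + 3*sqrt(746)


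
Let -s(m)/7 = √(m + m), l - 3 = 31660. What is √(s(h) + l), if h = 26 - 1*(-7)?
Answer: √(31663 - 7*√66) ≈ 177.78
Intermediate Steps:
l = 31663 (l = 3 + 31660 = 31663)
h = 33 (h = 26 + 7 = 33)
s(m) = -7*√2*√m (s(m) = -7*√(m + m) = -7*√2*√m)
√(s(h) + l) = √(-7*√2*√33 + 31663) = √(-7*√66 + 31663) = √(31663 - 7*√66)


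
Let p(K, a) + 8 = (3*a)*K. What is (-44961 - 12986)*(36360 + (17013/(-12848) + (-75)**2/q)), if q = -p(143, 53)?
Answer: -615250414872333921/292022192 ≈ -2.1069e+9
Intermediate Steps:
p(K, a) = -8 + 3*K*a (p(K, a) = -8 + (3*a)*K = -8 + 3*K*a)
q = -22729 (q = -(-8 + 3*143*53) = -(-8 + 22737) = -1*22729 = -22729)
(-44961 - 12986)*(36360 + (17013/(-12848) + (-75)**2/q)) = (-44961 - 12986)*(36360 + (17013/(-12848) + (-75)**2/(-22729))) = -57947*(36360 + (17013*(-1/12848) + 5625*(-1/22729))) = -57947*(36360 + (-17013/12848 - 5625/22729)) = -57947*(36360 - 458958477/292022192) = -57947*10617467942643/292022192 = -615250414872333921/292022192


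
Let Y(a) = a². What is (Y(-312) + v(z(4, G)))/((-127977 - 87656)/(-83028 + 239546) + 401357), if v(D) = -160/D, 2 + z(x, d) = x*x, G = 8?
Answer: 106640095904/439735655051 ≈ 0.24251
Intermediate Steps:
z(x, d) = -2 + x² (z(x, d) = -2 + x*x = -2 + x²)
(Y(-312) + v(z(4, G)))/((-127977 - 87656)/(-83028 + 239546) + 401357) = ((-312)² - 160/(-2 + 4²))/((-127977 - 87656)/(-83028 + 239546) + 401357) = (97344 - 160/(-2 + 16))/(-215633/156518 + 401357) = (97344 - 160/14)/(-215633*1/156518 + 401357) = (97344 - 160*1/14)/(-215633/156518 + 401357) = (97344 - 80/7)/(62819379293/156518) = (681328/7)*(156518/62819379293) = 106640095904/439735655051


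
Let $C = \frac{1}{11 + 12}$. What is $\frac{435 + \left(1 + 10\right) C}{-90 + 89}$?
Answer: $- \frac{10016}{23} \approx -435.48$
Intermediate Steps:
$C = \frac{1}{23} \approx 0.043478$
$\frac{435 + \left(1 + 10\right) C}{-90 + 89} = \frac{435 + \left(1 + 10\right) \frac{1}{23}}{-90 + 89} = \frac{435 + 11 \cdot \frac{1}{23}}{-1} = \left(435 + \frac{11}{23}\right) \left(-1\right) = \frac{10016}{23} \left(-1\right) = - \frac{10016}{23}$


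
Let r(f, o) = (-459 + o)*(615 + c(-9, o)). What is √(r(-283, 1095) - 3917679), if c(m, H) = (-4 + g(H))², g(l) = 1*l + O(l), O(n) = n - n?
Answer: 3*√83721353 ≈ 27450.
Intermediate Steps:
O(n) = 0
g(l) = l (g(l) = 1*l + 0 = l + 0 = l)
c(m, H) = (-4 + H)²
r(f, o) = (-459 + o)*(615 + (-4 + o)²)
√(r(-283, 1095) - 3917679) = √((-289629 + 1095³ - 467*1095² + 4303*1095) - 3917679) = √((-289629 + 1312932375 - 467*1199025 + 4711785) - 3917679) = √((-289629 + 1312932375 - 559944675 + 4711785) - 3917679) = √(757409856 - 3917679) = √753492177 = 3*√83721353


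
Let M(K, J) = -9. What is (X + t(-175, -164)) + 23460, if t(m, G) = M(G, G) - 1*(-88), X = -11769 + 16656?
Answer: 28426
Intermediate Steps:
X = 4887
t(m, G) = 79 (t(m, G) = -9 - 1*(-88) = -9 + 88 = 79)
(X + t(-175, -164)) + 23460 = (4887 + 79) + 23460 = 4966 + 23460 = 28426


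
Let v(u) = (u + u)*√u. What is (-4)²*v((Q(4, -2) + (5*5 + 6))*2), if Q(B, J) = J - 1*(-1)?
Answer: 3840*√15 ≈ 14872.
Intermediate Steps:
Q(B, J) = 1 + J (Q(B, J) = J + 1 = 1 + J)
v(u) = 2*u^(3/2) (v(u) = (2*u)*√u = 2*u^(3/2))
(-4)²*v((Q(4, -2) + (5*5 + 6))*2) = (-4)²*(2*(((1 - 2) + (5*5 + 6))*2)^(3/2)) = 16*(2*((-1 + (25 + 6))*2)^(3/2)) = 16*(2*((-1 + 31)*2)^(3/2)) = 16*(2*(30*2)^(3/2)) = 16*(2*60^(3/2)) = 16*(2*(120*√15)) = 16*(240*√15) = 3840*√15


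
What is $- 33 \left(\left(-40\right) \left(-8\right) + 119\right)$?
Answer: $-14487$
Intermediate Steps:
$- 33 \left(\left(-40\right) \left(-8\right) + 119\right) = - 33 \left(320 + 119\right) = \left(-33\right) 439 = -14487$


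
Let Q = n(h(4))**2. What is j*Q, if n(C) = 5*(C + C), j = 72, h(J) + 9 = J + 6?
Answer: 7200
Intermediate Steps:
h(J) = -3 + J (h(J) = -9 + (J + 6) = -9 + (6 + J) = -3 + J)
n(C) = 10*C (n(C) = 5*(2*C) = 10*C)
Q = 100 (Q = (10*(-3 + 4))**2 = (10*1)**2 = 10**2 = 100)
j*Q = 72*100 = 7200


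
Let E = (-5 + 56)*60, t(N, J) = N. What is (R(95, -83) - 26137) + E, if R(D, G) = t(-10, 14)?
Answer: -23087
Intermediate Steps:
E = 3060 (E = 51*60 = 3060)
R(D, G) = -10
(R(95, -83) - 26137) + E = (-10 - 26137) + 3060 = -26147 + 3060 = -23087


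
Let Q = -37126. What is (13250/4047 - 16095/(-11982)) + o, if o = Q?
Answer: -600019561813/16163718 ≈ -37121.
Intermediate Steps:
o = -37126
(13250/4047 - 16095/(-11982)) + o = (13250/4047 - 16095/(-11982)) - 37126 = (13250*(1/4047) - 16095*(-1/11982)) - 37126 = (13250/4047 + 5365/3994) - 37126 = 74632655/16163718 - 37126 = -600019561813/16163718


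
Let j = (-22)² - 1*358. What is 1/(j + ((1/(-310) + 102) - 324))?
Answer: -310/29761 ≈ -0.010416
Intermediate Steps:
j = 126 (j = 484 - 358 = 126)
1/(j + ((1/(-310) + 102) - 324)) = 1/(126 + ((1/(-310) + 102) - 324)) = 1/(126 + ((-1/310 + 102) - 324)) = 1/(126 + (31619/310 - 324)) = 1/(126 - 68821/310) = 1/(-29761/310) = -310/29761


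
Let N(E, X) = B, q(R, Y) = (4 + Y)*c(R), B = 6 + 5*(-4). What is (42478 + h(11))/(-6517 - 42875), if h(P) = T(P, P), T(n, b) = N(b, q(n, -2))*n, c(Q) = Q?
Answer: -3527/4116 ≈ -0.85690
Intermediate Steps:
B = -14 (B = 6 - 20 = -14)
q(R, Y) = R*(4 + Y) (q(R, Y) = (4 + Y)*R = R*(4 + Y))
N(E, X) = -14
T(n, b) = -14*n
h(P) = -14*P
(42478 + h(11))/(-6517 - 42875) = (42478 - 14*11)/(-6517 - 42875) = (42478 - 154)/(-49392) = 42324*(-1/49392) = -3527/4116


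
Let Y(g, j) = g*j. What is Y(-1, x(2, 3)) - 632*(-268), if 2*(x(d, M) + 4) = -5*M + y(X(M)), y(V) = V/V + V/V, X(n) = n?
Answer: 338773/2 ≈ 1.6939e+5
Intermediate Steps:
y(V) = 2 (y(V) = 1 + 1 = 2)
x(d, M) = -3 - 5*M/2 (x(d, M) = -4 + (-5*M + 2)/2 = -4 + (2 - 5*M)/2 = -4 + (1 - 5*M/2) = -3 - 5*M/2)
Y(-1, x(2, 3)) - 632*(-268) = -(-3 - 5/2*3) - 632*(-268) = -(-3 - 15/2) + 169376 = -1*(-21/2) + 169376 = 21/2 + 169376 = 338773/2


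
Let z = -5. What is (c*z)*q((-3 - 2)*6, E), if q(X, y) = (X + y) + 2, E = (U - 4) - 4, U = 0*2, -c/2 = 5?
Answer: -1800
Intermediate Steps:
c = -10 (c = -2*5 = -10)
U = 0
E = -8 (E = (0 - 4) - 4 = -4 - 4 = -8)
q(X, y) = 2 + X + y
(c*z)*q((-3 - 2)*6, E) = (-10*(-5))*(2 + (-3 - 2)*6 - 8) = 50*(2 - 5*6 - 8) = 50*(2 - 30 - 8) = 50*(-36) = -1800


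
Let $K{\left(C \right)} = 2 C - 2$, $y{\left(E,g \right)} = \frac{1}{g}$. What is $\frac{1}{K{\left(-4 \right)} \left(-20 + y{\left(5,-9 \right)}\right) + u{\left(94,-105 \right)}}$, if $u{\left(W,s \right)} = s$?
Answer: $\frac{9}{865} \approx 0.010405$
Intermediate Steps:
$K{\left(C \right)} = -2 + 2 C$
$\frac{1}{K{\left(-4 \right)} \left(-20 + y{\left(5,-9 \right)}\right) + u{\left(94,-105 \right)}} = \frac{1}{\left(-2 + 2 \left(-4\right)\right) \left(-20 + \frac{1}{-9}\right) - 105} = \frac{1}{\left(-2 - 8\right) \left(-20 - \frac{1}{9}\right) - 105} = \frac{1}{\left(-10\right) \left(- \frac{181}{9}\right) - 105} = \frac{1}{\frac{1810}{9} - 105} = \frac{1}{\frac{865}{9}} = \frac{9}{865}$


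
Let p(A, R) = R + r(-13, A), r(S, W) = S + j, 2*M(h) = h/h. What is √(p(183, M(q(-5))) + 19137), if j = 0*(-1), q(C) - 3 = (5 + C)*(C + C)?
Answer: √76498/2 ≈ 138.29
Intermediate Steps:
q(C) = 3 + 2*C*(5 + C) (q(C) = 3 + (5 + C)*(C + C) = 3 + (5 + C)*(2*C) = 3 + 2*C*(5 + C))
M(h) = ½ (M(h) = (h/h)/2 = (½)*1 = ½)
j = 0
r(S, W) = S (r(S, W) = S + 0 = S)
p(A, R) = -13 + R (p(A, R) = R - 13 = -13 + R)
√(p(183, M(q(-5))) + 19137) = √((-13 + ½) + 19137) = √(-25/2 + 19137) = √(38249/2) = √76498/2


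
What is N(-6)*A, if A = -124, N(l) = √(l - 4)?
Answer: -124*I*√10 ≈ -392.12*I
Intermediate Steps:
N(l) = √(-4 + l)
N(-6)*A = √(-4 - 6)*(-124) = √(-10)*(-124) = (I*√10)*(-124) = -124*I*√10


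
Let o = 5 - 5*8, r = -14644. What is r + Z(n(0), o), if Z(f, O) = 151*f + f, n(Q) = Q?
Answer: -14644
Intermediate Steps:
o = -35 (o = 5 - 40 = -35)
Z(f, O) = 152*f
r + Z(n(0), o) = -14644 + 152*0 = -14644 + 0 = -14644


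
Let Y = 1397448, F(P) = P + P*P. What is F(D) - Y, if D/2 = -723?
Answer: 692022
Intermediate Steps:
D = -1446 (D = 2*(-723) = -1446)
F(P) = P + P²
F(D) - Y = -1446*(1 - 1446) - 1*1397448 = -1446*(-1445) - 1397448 = 2089470 - 1397448 = 692022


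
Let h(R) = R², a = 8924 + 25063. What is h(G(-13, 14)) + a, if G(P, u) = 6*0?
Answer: 33987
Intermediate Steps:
G(P, u) = 0
a = 33987
h(G(-13, 14)) + a = 0² + 33987 = 0 + 33987 = 33987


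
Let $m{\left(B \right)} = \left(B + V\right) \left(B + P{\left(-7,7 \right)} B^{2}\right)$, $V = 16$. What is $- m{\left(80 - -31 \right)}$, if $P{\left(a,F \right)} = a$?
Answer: $10939272$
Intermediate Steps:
$m{\left(B \right)} = \left(16 + B\right) \left(B - 7 B^{2}\right)$ ($m{\left(B \right)} = \left(B + 16\right) \left(B - 7 B^{2}\right) = \left(16 + B\right) \left(B - 7 B^{2}\right)$)
$- m{\left(80 - -31 \right)} = - \left(80 - -31\right) \left(16 - 111 \left(80 - -31\right) - 7 \left(80 - -31\right)^{2}\right) = - \left(80 + 31\right) \left(16 - 111 \left(80 + 31\right) - 7 \left(80 + 31\right)^{2}\right) = - 111 \left(16 - 12321 - 7 \cdot 111^{2}\right) = - 111 \left(16 - 12321 - 86247\right) = - 111 \left(-98552\right) = \left(-1\right) \left(-10939272\right) = 10939272$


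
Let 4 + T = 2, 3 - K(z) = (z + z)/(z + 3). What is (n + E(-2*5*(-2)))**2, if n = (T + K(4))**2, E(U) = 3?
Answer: 21904/2401 ≈ 9.1229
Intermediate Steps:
K(z) = 3 - 2*z/(3 + z) (K(z) = 3 - (z + z)/(z + 3) = 3 - 2*z/(3 + z))
T = -2 (T = -4 + 2 = -2)
n = 1/49 (n = (-2 + (9 + 4)/(3 + 4))**2 = (-2 + 13/7)**2 = (-1/7)**2 = 1/49 ≈ 0.020408)
(n + E(-2*5*(-2)))**2 = (1/49 + 3)**2 = (148/49)**2 = 21904/2401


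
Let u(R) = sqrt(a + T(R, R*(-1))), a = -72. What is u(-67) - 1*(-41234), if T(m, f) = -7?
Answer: 41234 + I*sqrt(79) ≈ 41234.0 + 8.8882*I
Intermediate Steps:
u(R) = I*sqrt(79) (u(R) = sqrt(-72 - 7) = sqrt(-79) = I*sqrt(79))
u(-67) - 1*(-41234) = I*sqrt(79) - 1*(-41234) = I*sqrt(79) + 41234 = 41234 + I*sqrt(79)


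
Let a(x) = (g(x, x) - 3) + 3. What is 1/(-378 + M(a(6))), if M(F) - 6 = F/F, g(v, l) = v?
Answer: -1/371 ≈ -0.0026954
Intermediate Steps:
a(x) = x (a(x) = (x - 3) + 3 = (-3 + x) + 3 = x)
M(F) = 7 (M(F) = 6 + F/F = 6 + 1 = 7)
1/(-378 + M(a(6))) = 1/(-378 + 7) = 1/(-371) = -1/371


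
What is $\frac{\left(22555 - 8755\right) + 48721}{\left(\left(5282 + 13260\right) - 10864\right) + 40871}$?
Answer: $\frac{62521}{48549} \approx 1.2878$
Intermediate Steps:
$\frac{\left(22555 - 8755\right) + 48721}{\left(\left(5282 + 13260\right) - 10864\right) + 40871} = \frac{13800 + 48721}{\left(18542 - 10864\right) + 40871} = \frac{62521}{7678 + 40871} = \frac{62521}{48549}$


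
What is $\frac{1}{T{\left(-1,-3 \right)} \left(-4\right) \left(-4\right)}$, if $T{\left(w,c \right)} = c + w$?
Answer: $- \frac{1}{64} \approx -0.015625$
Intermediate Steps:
$\frac{1}{T{\left(-1,-3 \right)} \left(-4\right) \left(-4\right)} = \frac{1}{\left(-3 - 1\right) \left(-4\right) \left(-4\right)} = \frac{1}{\left(-4\right) \left(-4\right) \left(-4\right)} = \frac{1}{16 \left(-4\right)} = \frac{1}{-64} = - \frac{1}{64}$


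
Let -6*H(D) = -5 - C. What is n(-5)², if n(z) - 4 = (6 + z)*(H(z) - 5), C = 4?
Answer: ¼ ≈ 0.25000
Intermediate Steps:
H(D) = 3/2 (H(D) = -(-5 - 1*4)/6 = -(-5 - 4)/6 = -⅙*(-9) = 3/2)
n(z) = -17 - 7*z/2 (n(z) = 4 + (6 + z)*(3/2 - 5) = 4 + (6 + z)*(-7/2) = 4 + (-21 - 7*z/2) = -17 - 7*z/2)
n(-5)² = (-17 - 7/2*(-5))² = (-17 + 35/2)² = (½)² = ¼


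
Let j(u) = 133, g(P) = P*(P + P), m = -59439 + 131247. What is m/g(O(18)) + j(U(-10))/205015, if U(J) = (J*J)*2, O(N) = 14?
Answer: 1840221157/10045735 ≈ 183.18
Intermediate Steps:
m = 71808
U(J) = 2*J**2 (U(J) = J**2*2 = 2*J**2)
g(P) = 2*P**2 (g(P) = P*(2*P) = 2*P**2)
m/g(O(18)) + j(U(-10))/205015 = 71808/((2*14**2)) + 133/205015 = 71808/((2*196)) + 133*(1/205015) = 71808/392 + 133/205015 = 71808*(1/392) + 133/205015 = 8976/49 + 133/205015 = 1840221157/10045735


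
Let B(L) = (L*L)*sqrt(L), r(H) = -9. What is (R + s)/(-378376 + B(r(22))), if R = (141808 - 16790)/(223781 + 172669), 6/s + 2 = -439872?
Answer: -5201704103693008/6241716887727722225625 - 371181075966*I/693524098636413580625 ≈ -8.3338e-7 - 5.3521e-10*I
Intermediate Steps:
s = -3/219937 (s = 6/(-2 - 439872) = 6/(-439874) = 6*(-1/439874) = -3/219937 ≈ -1.3640e-5)
B(L) = L**(5/2) (B(L) = L**2*sqrt(L) = L**(5/2))
R = 62509/198225 (R = 125018/396450 = 125018*(1/396450) = 62509/198225 ≈ 0.31534)
(R + s)/(-378376 + B(r(22))) = (62509/198225 - 3/219937)/(-378376 + (-9)**(5/2)) = 13747447258/(43597011825*(-378376 + 243*I)) = 13747447258*((-378376 - 243*I)/143168456425)/43597011825 = 13747447258*(-378376 - 243*I)/6241716887727722225625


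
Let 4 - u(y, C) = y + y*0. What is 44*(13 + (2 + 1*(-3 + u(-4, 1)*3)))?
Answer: 1584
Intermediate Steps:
u(y, C) = 4 - y (u(y, C) = 4 - (y + y*0) = 4 - (y + 0) = 4 - y)
44*(13 + (2 + 1*(-3 + u(-4, 1)*3))) = 44*(13 + (2 + 1*(-3 + (4 - 1*(-4))*3))) = 44*(13 + (2 + 1*(-3 + (4 + 4)*3))) = 44*(13 + (2 + 1*(-3 + 8*3))) = 44*(13 + (2 + 1*(-3 + 24))) = 44*(13 + (2 + 1*21)) = 44*(13 + (2 + 21)) = 44*(13 + 23) = 44*36 = 1584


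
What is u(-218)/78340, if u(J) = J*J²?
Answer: -2590058/19585 ≈ -132.25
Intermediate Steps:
u(J) = J³
u(-218)/78340 = (-218)³/78340 = -10360232*1/78340 = -2590058/19585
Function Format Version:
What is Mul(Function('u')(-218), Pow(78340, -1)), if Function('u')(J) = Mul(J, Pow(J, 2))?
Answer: Rational(-2590058, 19585) ≈ -132.25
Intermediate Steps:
Function('u')(J) = Pow(J, 3)
Mul(Function('u')(-218), Pow(78340, -1)) = Mul(Pow(-218, 3), Pow(78340, -1)) = Mul(-10360232, Rational(1, 78340)) = Rational(-2590058, 19585)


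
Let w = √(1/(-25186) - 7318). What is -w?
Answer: -I*√94735930586/3598 ≈ -85.545*I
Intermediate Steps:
w = I*√94735930586/3598 (w = √(-1/25186 - 7318) = √(-184311149/25186) = I*√94735930586/3598 ≈ 85.545*I)
-w = -I*√94735930586/3598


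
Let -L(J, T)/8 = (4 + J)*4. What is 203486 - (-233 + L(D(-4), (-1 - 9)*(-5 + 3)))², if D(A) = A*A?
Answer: -558643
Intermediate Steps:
D(A) = A²
L(J, T) = -128 - 32*J (L(J, T) = -8*(4 + J)*4 = -8*(16 + 4*J) = -128 - 32*J)
203486 - (-233 + L(D(-4), (-1 - 9)*(-5 + 3)))² = 203486 - (-233 + (-128 - 32*(-4)²))² = 203486 - (-233 + (-128 - 32*16))² = 203486 - (-233 + (-128 - 512))² = 203486 - (-233 - 640)² = 203486 - 1*(-873)² = 203486 - 1*762129 = 203486 - 762129 = -558643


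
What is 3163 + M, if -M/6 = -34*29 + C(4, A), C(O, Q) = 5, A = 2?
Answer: 9049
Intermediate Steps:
M = 5886 (M = -6*(-34*29 + 5) = -6*(-986 + 5) = -6*(-981) = 5886)
3163 + M = 3163 + 5886 = 9049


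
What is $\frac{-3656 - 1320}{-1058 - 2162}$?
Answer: $\frac{1244}{805} \approx 1.5453$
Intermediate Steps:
$\frac{-3656 - 1320}{-1058 - 2162} = \frac{-3656 - 1320}{-3220} = \left(-4976\right) \left(- \frac{1}{3220}\right) = \frac{1244}{805}$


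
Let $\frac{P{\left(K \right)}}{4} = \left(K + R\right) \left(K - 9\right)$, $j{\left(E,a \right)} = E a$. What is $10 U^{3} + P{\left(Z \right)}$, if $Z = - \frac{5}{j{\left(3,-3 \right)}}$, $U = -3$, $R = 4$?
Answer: $- \frac{34334}{81} \approx -423.88$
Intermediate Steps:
$Z = \frac{5}{9}$ ($Z = - \frac{5}{3 \left(-3\right)} = - \frac{5}{-9} = \left(-5\right) \left(- \frac{1}{9}\right) = \frac{5}{9} \approx 0.55556$)
$P{\left(K \right)} = 4 \left(-9 + K\right) \left(4 + K\right)$ ($P{\left(K \right)} = 4 \left(K + 4\right) \left(K - 9\right) = 4 \left(4 + K\right) \left(-9 + K\right) = 4 \left(-9 + K\right) \left(4 + K\right)$)
$10 U^{3} + P{\left(Z \right)} = 10 \left(-3\right)^{3} - \left(\frac{1396}{9} - \frac{100}{81}\right) = 10 \left(-27\right) - \frac{12464}{81} = -270 - \frac{12464}{81} = - \frac{34334}{81}$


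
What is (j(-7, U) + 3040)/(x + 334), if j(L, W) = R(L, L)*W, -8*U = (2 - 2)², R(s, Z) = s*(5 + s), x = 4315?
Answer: 3040/4649 ≈ 0.65390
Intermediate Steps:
U = 0 (U = -(2 - 2)²/8 = -⅛*0² = -⅛*0 = 0)
j(L, W) = L*W*(5 + L) (j(L, W) = (L*(5 + L))*W = L*W*(5 + L))
(j(-7, U) + 3040)/(x + 334) = (-7*0*(5 - 7) + 3040)/(4315 + 334) = (-7*0*(-2) + 3040)/4649 = (0 + 3040)*(1/4649) = 3040*(1/4649) = 3040/4649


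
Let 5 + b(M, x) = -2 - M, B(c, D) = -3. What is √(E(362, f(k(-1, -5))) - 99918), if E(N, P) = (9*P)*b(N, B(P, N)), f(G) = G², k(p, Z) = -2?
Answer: 3*I*√12578 ≈ 336.46*I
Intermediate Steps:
b(M, x) = -7 - M (b(M, x) = -5 + (-2 - M) = -7 - M)
E(N, P) = 9*P*(-7 - N) (E(N, P) = (9*P)*(-7 - N) = 9*P*(-7 - N))
√(E(362, f(k(-1, -5))) - 99918) = √(-9*(-2)²*(7 + 362) - 99918) = √(-9*4*369 - 99918) = √(-13284 - 99918) = √(-113202) = 3*I*√12578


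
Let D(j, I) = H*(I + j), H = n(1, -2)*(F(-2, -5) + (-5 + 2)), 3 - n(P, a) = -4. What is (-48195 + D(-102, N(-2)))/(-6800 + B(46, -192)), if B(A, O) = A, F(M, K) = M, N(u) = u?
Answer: 44555/6754 ≈ 6.5968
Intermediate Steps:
n(P, a) = 7 (n(P, a) = 3 - 1*(-4) = 3 + 4 = 7)
H = -35 (H = 7*(-2 + (-5 + 2)) = 7*(-2 - 3) = 7*(-5) = -35)
D(j, I) = -35*I - 35*j (D(j, I) = -35*(I + j) = -35*I - 35*j)
(-48195 + D(-102, N(-2)))/(-6800 + B(46, -192)) = (-48195 + (-35*(-2) - 35*(-102)))/(-6800 + 46) = (-48195 + (70 + 3570))/(-6754) = (-48195 + 3640)*(-1/6754) = -44555*(-1/6754) = 44555/6754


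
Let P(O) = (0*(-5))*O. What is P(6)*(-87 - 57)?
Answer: 0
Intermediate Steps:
P(O) = 0 (P(O) = 0*O = 0)
P(6)*(-87 - 57) = 0*(-87 - 57) = 0*(-144) = 0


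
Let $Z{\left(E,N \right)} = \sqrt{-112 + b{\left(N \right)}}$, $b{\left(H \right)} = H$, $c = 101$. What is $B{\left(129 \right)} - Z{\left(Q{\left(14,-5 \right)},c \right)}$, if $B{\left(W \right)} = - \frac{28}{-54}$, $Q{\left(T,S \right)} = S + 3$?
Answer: $\frac{14}{27} - i \sqrt{11} \approx 0.51852 - 3.3166 i$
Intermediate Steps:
$Q{\left(T,S \right)} = 3 + S$
$B{\left(W \right)} = \frac{14}{27}$ ($B{\left(W \right)} = \left(-28\right) \left(- \frac{1}{54}\right) = \frac{14}{27}$)
$Z{\left(E,N \right)} = \sqrt{-112 + N}$
$B{\left(129 \right)} - Z{\left(Q{\left(14,-5 \right)},c \right)} = \frac{14}{27} - \sqrt{-112 + 101} = \frac{14}{27} - \sqrt{-11} = \frac{14}{27} - i \sqrt{11}$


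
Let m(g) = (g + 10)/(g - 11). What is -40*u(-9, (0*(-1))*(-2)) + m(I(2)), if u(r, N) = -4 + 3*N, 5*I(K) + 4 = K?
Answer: 3024/19 ≈ 159.16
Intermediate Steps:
I(K) = -⅘ + K/5
m(g) = (10 + g)/(-11 + g)
-40*u(-9, (0*(-1))*(-2)) + m(I(2)) = -40*(-4 + 3*((0*(-1))*(-2))) + (10 + (-⅘ + (⅕)*2))/(-11 + (-⅘ + (⅕)*2)) = -40*(-4 + 3*(0*(-2))) + (10 + (-⅘ + ⅖))/(-11 + (-⅘ + ⅖)) = -40*(-4 + 3*0) + (10 - ⅖)/(-11 - ⅖) = -40*(-4 + 0) + (48/5)/(-57/5) = -40*(-4) - 5/57*48/5 = 160 - 16/19 = 3024/19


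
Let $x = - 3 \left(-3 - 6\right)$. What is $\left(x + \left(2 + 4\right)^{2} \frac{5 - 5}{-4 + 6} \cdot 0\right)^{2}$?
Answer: $729$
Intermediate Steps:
$x = 27$ ($x = \left(-3\right) \left(-9\right) = 27$)
$\left(x + \left(2 + 4\right)^{2} \frac{5 - 5}{-4 + 6} \cdot 0\right)^{2} = \left(27 + \left(2 + 4\right)^{2} \frac{5 - 5}{-4 + 6} \cdot 0\right)^{2} = \left(27 + 6^{2} \cdot \frac{0}{2} \cdot 0\right)^{2} = \left(27 + 36 \cdot 0 \cdot \frac{1}{2} \cdot 0\right)^{2} = \left(27 + 36 \cdot 0 \cdot 0\right)^{2} = \left(27 + 0 \cdot 0\right)^{2} = \left(27 + 0\right)^{2} = 27^{2} = 729$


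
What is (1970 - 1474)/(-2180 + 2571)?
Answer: 496/391 ≈ 1.2685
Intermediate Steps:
(1970 - 1474)/(-2180 + 2571) = 496/391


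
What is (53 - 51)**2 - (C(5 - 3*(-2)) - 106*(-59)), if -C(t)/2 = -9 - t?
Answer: -6290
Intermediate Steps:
C(t) = 18 + 2*t (C(t) = -2*(-9 - t) = 18 + 2*t)
(53 - 51)**2 - (C(5 - 3*(-2)) - 106*(-59)) = (53 - 51)**2 - ((18 + 2*(5 - 3*(-2))) - 106*(-59)) = 2**2 - ((18 + 2*(5 + 6)) + 6254) = 4 - ((18 + 2*11) + 6254) = 4 - ((18 + 22) + 6254) = 4 - (40 + 6254) = 4 - 1*6294 = 4 - 6294 = -6290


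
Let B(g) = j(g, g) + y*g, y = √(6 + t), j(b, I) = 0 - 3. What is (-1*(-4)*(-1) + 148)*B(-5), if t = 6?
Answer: -432 - 1440*√3 ≈ -2926.2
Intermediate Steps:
j(b, I) = -3
y = 2*√3 (y = √(6 + 6) = √12 = 2*√3 ≈ 3.4641)
B(g) = -3 + 2*g*√3 (B(g) = -3 + (2*√3)*g = -3 + 2*g*√3)
(-1*(-4)*(-1) + 148)*B(-5) = (-1*(-4)*(-1) + 148)*(-3 + 2*(-5)*√3) = (4*(-1) + 148)*(-3 - 10*√3) = (-4 + 148)*(-3 - 10*√3) = 144*(-3 - 10*√3) = -432 - 1440*√3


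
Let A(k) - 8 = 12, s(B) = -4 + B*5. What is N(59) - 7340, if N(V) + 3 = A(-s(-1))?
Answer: -7323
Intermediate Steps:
s(B) = -4 + 5*B
A(k) = 20 (A(k) = 8 + 12 = 20)
N(V) = 17 (N(V) = -3 + 20 = 17)
N(59) - 7340 = 17 - 7340 = -7323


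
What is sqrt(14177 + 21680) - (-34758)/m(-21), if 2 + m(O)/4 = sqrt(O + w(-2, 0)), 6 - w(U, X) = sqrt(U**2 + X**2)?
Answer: -5793/7 + sqrt(35857) - 5793*I*sqrt(17)/14 ≈ -638.21 - 1706.1*I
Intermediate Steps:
w(U, X) = 6 - sqrt(U**2 + X**2)
m(O) = -8 + 4*sqrt(4 + O) (m(O) = -8 + 4*sqrt(O + (6 - sqrt((-2)**2 + 0**2))) = -8 + 4*sqrt(O + (6 - sqrt(4 + 0))) = -8 + 4*sqrt(O + (6 - sqrt(4))) = -8 + 4*sqrt(O + (6 - 1*2)) = -8 + 4*sqrt(O + (6 - 2)) = -8 + 4*sqrt(O + 4) = -8 + 4*sqrt(4 + O))
sqrt(14177 + 21680) - (-34758)/m(-21) = sqrt(14177 + 21680) - (-34758)/(-8 + 4*sqrt(4 - 21)) = sqrt(35857) - (-34758)/(-8 + 4*sqrt(-17)) = sqrt(35857) - (-34758)/(-8 + 4*(I*sqrt(17))) = sqrt(35857) - (-34758)/(-8 + 4*I*sqrt(17)) = sqrt(35857) + 34758/(-8 + 4*I*sqrt(17))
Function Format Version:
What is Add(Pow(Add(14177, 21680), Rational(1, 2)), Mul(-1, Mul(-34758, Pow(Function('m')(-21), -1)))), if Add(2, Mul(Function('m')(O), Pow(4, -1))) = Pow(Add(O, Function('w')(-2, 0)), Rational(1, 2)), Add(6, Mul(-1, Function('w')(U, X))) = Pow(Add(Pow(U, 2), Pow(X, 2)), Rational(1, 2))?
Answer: Add(Rational(-5793, 7), Pow(35857, Rational(1, 2)), Mul(Rational(-5793, 14), I, Pow(17, Rational(1, 2)))) ≈ Add(-638.21, Mul(-1706.1, I))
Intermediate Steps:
Function('w')(U, X) = Add(6, Mul(-1, Pow(Add(Pow(U, 2), Pow(X, 2)), Rational(1, 2))))
Function('m')(O) = Add(-8, Mul(4, Pow(Add(4, O), Rational(1, 2)))) (Function('m')(O) = Add(-8, Mul(4, Pow(Add(O, Add(6, Mul(-1, Pow(Add(Pow(-2, 2), Pow(0, 2)), Rational(1, 2))))), Rational(1, 2)))) = Add(-8, Mul(4, Pow(Add(O, Add(6, Mul(-1, Pow(Add(4, 0), Rational(1, 2))))), Rational(1, 2)))) = Add(-8, Mul(4, Pow(Add(O, Add(6, Mul(-1, Pow(4, Rational(1, 2))))), Rational(1, 2)))) = Add(-8, Mul(4, Pow(Add(O, Add(6, Mul(-1, 2))), Rational(1, 2)))) = Add(-8, Mul(4, Pow(Add(O, Add(6, -2)), Rational(1, 2)))) = Add(-8, Mul(4, Pow(Add(O, 4), Rational(1, 2)))) = Add(-8, Mul(4, Pow(Add(4, O), Rational(1, 2)))))
Add(Pow(Add(14177, 21680), Rational(1, 2)), Mul(-1, Mul(-34758, Pow(Function('m')(-21), -1)))) = Add(Pow(Add(14177, 21680), Rational(1, 2)), Mul(-1, Mul(-34758, Pow(Add(-8, Mul(4, Pow(Add(4, -21), Rational(1, 2)))), -1)))) = Add(Pow(35857, Rational(1, 2)), Mul(-1, Mul(-34758, Pow(Add(-8, Mul(4, Pow(-17, Rational(1, 2)))), -1)))) = Add(Pow(35857, Rational(1, 2)), Mul(-1, Mul(-34758, Pow(Add(-8, Mul(4, Mul(I, Pow(17, Rational(1, 2))))), -1)))) = Add(Pow(35857, Rational(1, 2)), Mul(-1, Mul(-34758, Pow(Add(-8, Mul(4, I, Pow(17, Rational(1, 2)))), -1)))) = Add(Pow(35857, Rational(1, 2)), Mul(34758, Pow(Add(-8, Mul(4, I, Pow(17, Rational(1, 2)))), -1)))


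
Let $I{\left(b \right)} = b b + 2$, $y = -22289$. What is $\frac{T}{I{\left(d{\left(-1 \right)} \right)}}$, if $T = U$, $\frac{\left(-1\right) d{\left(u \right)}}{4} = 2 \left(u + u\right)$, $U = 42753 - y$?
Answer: $\frac{32521}{129} \approx 252.1$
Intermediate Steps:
$U = 65042$ ($U = 42753 - -22289 = 42753 + 22289 = 65042$)
$d{\left(u \right)} = - 16 u$ ($d{\left(u \right)} = - 4 \cdot 2 \left(u + u\right) = - 4 \cdot 2 \cdot 2 u = - 4 \cdot 4 u = - 16 u$)
$T = 65042$
$I{\left(b \right)} = 2 + b^{2}$ ($I{\left(b \right)} = b^{2} + 2 = 2 + b^{2}$)
$\frac{T}{I{\left(d{\left(-1 \right)} \right)}} = \frac{65042}{2 + \left(\left(-16\right) \left(-1\right)\right)^{2}} = \frac{65042}{2 + 16^{2}} = \frac{65042}{2 + 256} = \frac{65042}{258} = 65042 \cdot \frac{1}{258} = \frac{32521}{129}$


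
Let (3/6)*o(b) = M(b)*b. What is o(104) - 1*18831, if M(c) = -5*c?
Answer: -126991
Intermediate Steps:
o(b) = -10*b² (o(b) = 2*((-5*b)*b) = 2*(-5*b²) = -10*b²)
o(104) - 1*18831 = -10*104² - 1*18831 = -10*10816 - 18831 = -108160 - 18831 = -126991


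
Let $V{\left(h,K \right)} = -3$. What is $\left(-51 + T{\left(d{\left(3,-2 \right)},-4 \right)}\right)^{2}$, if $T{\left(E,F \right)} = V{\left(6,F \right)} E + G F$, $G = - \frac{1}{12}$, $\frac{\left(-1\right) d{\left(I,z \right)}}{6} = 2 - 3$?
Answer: $\frac{42436}{9} \approx 4715.1$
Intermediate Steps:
$d{\left(I,z \right)} = 6$ ($d{\left(I,z \right)} = - 6 \left(2 - 3\right) = \left(-6\right) \left(-1\right) = 6$)
$G = - \frac{1}{12}$ ($G = \left(-1\right) \frac{1}{12} = - \frac{1}{12} \approx -0.083333$)
$T{\left(E,F \right)} = - 3 E - \frac{F}{12}$
$\left(-51 + T{\left(d{\left(3,-2 \right)},-4 \right)}\right)^{2} = \left(-51 - \frac{53}{3}\right)^{2} = \left(- \frac{206}{3}\right)^{2} = \frac{42436}{9}$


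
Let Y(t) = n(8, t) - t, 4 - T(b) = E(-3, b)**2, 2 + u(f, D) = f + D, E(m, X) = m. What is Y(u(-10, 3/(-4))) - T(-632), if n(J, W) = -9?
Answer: 35/4 ≈ 8.7500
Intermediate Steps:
u(f, D) = -2 + D + f (u(f, D) = -2 + (f + D) = -2 + (D + f) = -2 + D + f)
T(b) = -5 (T(b) = 4 - 1*(-3)**2 = 4 - 1*9 = 4 - 9 = -5)
Y(t) = -9 - t
Y(u(-10, 3/(-4))) - T(-632) = (-9 - (-2 + 3/(-4) - 10)) - 1*(-5) = (-9 - (-2 + 3*(-1/4) - 10)) + 5 = (-9 - (-2 - 3/4 - 10)) + 5 = (-9 - 1*(-51/4)) + 5 = (-9 + 51/4) + 5 = 15/4 + 5 = 35/4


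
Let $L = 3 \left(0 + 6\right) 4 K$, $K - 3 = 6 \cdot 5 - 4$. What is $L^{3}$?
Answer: $9103145472$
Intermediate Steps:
$K = 29$ ($K = 3 + \left(6 \cdot 5 - 4\right) = 3 + \left(30 - 4\right) = 3 + 26 = 29$)
$L = 2088$ ($L = 3 \left(0 + 6\right) 4 \cdot 29 = 3 \cdot 6 \cdot 4 \cdot 29 = 18 \cdot 4 \cdot 29 = 72 \cdot 29 = 2088$)
$L^{3} = 2088^{3} = 9103145472$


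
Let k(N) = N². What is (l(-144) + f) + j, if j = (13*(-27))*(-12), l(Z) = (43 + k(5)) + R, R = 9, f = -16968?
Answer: -12679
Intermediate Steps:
l(Z) = 77 (l(Z) = (43 + 5²) + 9 = (43 + 25) + 9 = 68 + 9 = 77)
j = 4212 (j = -351*(-12) = 4212)
(l(-144) + f) + j = (77 - 16968) + 4212 = -16891 + 4212 = -12679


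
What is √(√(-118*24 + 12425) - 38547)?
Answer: √(-38547 + √9593) ≈ 196.08*I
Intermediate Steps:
√(√(-118*24 + 12425) - 38547) = √(√(-2832 + 12425) - 38547) = √(√9593 - 38547) = √(-38547 + √9593)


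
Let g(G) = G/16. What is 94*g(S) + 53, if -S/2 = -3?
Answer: 353/4 ≈ 88.250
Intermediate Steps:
S = 6 (S = -2*(-3) = 6)
g(G) = G/16 (g(G) = G*(1/16) = G/16)
94*g(S) + 53 = 94*((1/16)*6) + 53 = 94*(3/8) + 53 = 141/4 + 53 = 353/4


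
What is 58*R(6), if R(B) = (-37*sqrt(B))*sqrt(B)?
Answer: -12876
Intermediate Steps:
R(B) = -37*B
58*R(6) = 58*(-37*6) = 58*(-222) = -12876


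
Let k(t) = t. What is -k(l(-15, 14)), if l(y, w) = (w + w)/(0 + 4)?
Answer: -7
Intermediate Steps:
l(y, w) = w/2 (l(y, w) = (2*w)/4 = (2*w)*(1/4) = w/2)
-k(l(-15, 14)) = -14/2 = -1*7 = -7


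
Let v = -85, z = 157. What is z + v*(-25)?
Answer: 2282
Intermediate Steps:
z + v*(-25) = 157 - 85*(-25) = 157 + 2125 = 2282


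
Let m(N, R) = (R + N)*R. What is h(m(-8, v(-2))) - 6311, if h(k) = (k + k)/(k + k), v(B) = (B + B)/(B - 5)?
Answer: -6310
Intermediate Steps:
v(B) = 2*B/(-5 + B) (v(B) = (2*B)/(-5 + B) = 2*B/(-5 + B))
m(N, R) = R*(N + R) (m(N, R) = (N + R)*R = R*(N + R))
h(k) = 1 (h(k) = (2*k)/((2*k)) = (2*k)*(1/(2*k)) = 1)
h(m(-8, v(-2))) - 6311 = 1 - 6311 = -6310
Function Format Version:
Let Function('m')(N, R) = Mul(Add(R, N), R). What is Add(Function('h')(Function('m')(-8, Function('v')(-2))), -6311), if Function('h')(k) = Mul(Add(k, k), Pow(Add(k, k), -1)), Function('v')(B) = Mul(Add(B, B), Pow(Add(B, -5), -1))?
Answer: -6310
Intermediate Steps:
Function('v')(B) = Mul(2, B, Pow(Add(-5, B), -1)) (Function('v')(B) = Mul(Mul(2, B), Pow(Add(-5, B), -1)) = Mul(2, B, Pow(Add(-5, B), -1)))
Function('m')(N, R) = Mul(R, Add(N, R)) (Function('m')(N, R) = Mul(Add(N, R), R) = Mul(R, Add(N, R)))
Function('h')(k) = 1 (Function('h')(k) = Mul(Mul(2, k), Pow(Mul(2, k), -1)) = Mul(Mul(2, k), Mul(Rational(1, 2), Pow(k, -1))) = 1)
Add(Function('h')(Function('m')(-8, Function('v')(-2))), -6311) = Add(1, -6311) = -6310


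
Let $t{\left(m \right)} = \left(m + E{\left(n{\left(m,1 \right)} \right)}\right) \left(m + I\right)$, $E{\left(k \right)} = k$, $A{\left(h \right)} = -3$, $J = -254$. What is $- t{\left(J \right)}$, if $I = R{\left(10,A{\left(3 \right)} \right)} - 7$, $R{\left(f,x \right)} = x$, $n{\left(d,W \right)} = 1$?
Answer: $-66792$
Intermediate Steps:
$I = -10$ ($I = -3 - 7 = -10$)
$t{\left(m \right)} = \left(1 + m\right) \left(-10 + m\right)$ ($t{\left(m \right)} = \left(m + 1\right) \left(m - 10\right) = \left(1 + m\right) \left(-10 + m\right)$)
$- t{\left(J \right)} = - (-10 + \left(-254\right)^{2} - -2286) = - (-10 + 64516 + 2286) = \left(-1\right) 66792 = -66792$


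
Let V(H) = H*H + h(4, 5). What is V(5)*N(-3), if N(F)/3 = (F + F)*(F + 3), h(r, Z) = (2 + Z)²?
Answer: 0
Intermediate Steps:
N(F) = 6*F*(3 + F) (N(F) = 3*((F + F)*(F + 3)) = 3*((2*F)*(3 + F)) = 3*(2*F*(3 + F)) = 6*F*(3 + F))
V(H) = 49 + H² (V(H) = H*H + (2 + 5)² = H² + 7² = H² + 49 = 49 + H²)
V(5)*N(-3) = (49 + 5²)*(6*(-3)*(3 - 3)) = (49 + 25)*(6*(-3)*0) = 74*0 = 0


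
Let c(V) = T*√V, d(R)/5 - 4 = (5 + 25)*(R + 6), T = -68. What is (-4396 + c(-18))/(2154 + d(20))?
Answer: -2198/3037 - 102*I*√2/3037 ≈ -0.72374 - 0.047497*I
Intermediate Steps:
d(R) = 920 + 150*R (d(R) = 20 + 5*((5 + 25)*(R + 6)) = 20 + 5*(30*(6 + R)) = 20 + 5*(180 + 30*R) = 20 + (900 + 150*R) = 920 + 150*R)
c(V) = -68*√V
(-4396 + c(-18))/(2154 + d(20)) = (-4396 - 204*I*√2)/(2154 + (920 + 150*20)) = (-4396 - 204*I*√2)/(2154 + (920 + 3000)) = (-4396 - 204*I*√2)/(2154 + 3920) = (-4396 - 204*I*√2)/6074 = (-4396 - 204*I*√2)*(1/6074) = -2198/3037 - 102*I*√2/3037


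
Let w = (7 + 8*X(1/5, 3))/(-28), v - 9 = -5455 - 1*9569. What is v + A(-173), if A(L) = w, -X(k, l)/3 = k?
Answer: -2102111/140 ≈ -15015.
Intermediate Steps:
v = -15015 (v = 9 + (-5455 - 1*9569) = 9 + (-5455 - 9569) = 9 - 15024 = -15015)
X(k, l) = -3*k
w = -11/140 (w = (7 + 8*(-3/5))/(-28) = (7 + 8*(-3*⅕))*(-1/28) = (7 + 8*(-⅗))*(-1/28) = (7 - 24/5)*(-1/28) = (11/5)*(-1/28) = -11/140 ≈ -0.078571)
A(L) = -11/140
v + A(-173) = -15015 - 11/140 = -2102111/140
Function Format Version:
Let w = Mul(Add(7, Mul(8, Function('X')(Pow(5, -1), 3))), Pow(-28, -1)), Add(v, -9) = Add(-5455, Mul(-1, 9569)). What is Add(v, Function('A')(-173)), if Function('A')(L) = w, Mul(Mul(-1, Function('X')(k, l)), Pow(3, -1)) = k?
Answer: Rational(-2102111, 140) ≈ -15015.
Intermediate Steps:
v = -15015 (v = Add(9, Add(-5455, Mul(-1, 9569))) = Add(9, Add(-5455, -9569)) = Add(9, -15024) = -15015)
Function('X')(k, l) = Mul(-3, k)
w = Rational(-11, 140) (w = Mul(Add(7, Mul(8, Mul(-3, Pow(5, -1)))), Pow(-28, -1)) = Mul(Add(7, Mul(8, Mul(-3, Rational(1, 5)))), Rational(-1, 28)) = Mul(Add(7, Mul(8, Rational(-3, 5))), Rational(-1, 28)) = Mul(Add(7, Rational(-24, 5)), Rational(-1, 28)) = Mul(Rational(11, 5), Rational(-1, 28)) = Rational(-11, 140) ≈ -0.078571)
Function('A')(L) = Rational(-11, 140)
Add(v, Function('A')(-173)) = Add(-15015, Rational(-11, 140)) = Rational(-2102111, 140)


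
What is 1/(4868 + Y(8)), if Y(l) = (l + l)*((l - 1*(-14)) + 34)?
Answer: 1/5764 ≈ 0.00017349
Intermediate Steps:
Y(l) = 2*l*(48 + l) (Y(l) = (2*l)*((l + 14) + 34) = (2*l)*((14 + l) + 34) = (2*l)*(48 + l) = 2*l*(48 + l))
1/(4868 + Y(8)) = 1/(4868 + 2*8*(48 + 8)) = 1/(4868 + 2*8*56) = 1/(4868 + 896) = 1/5764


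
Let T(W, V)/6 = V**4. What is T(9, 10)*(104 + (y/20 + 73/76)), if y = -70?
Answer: 115665000/19 ≈ 6.0876e+6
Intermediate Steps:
T(W, V) = 6*V**4
T(9, 10)*(104 + (y/20 + 73/76)) = (6*10**4)*(104 + (-70/20 + 73/76)) = (6*10000)*(104 + (-70*1/20 + 73*(1/76))) = 60000*(104 + (-7/2 + 73/76)) = 60000*(104 - 193/76) = 60000*(7711/76) = 115665000/19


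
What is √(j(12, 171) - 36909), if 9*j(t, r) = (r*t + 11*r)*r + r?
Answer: √37837 ≈ 194.52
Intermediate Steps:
j(t, r) = r/9 + r*(11*r + r*t)/9 (j(t, r) = ((r*t + 11*r)*r + r)/9 = ((11*r + r*t)*r + r)/9 = (r*(11*r + r*t) + r)/9 = (r + r*(11*r + r*t))/9 = r/9 + r*(11*r + r*t)/9)
√(j(12, 171) - 36909) = √((⅑)*171*(1 + 11*171 + 171*12) - 36909) = √((⅑)*171*(1 + 1881 + 2052) - 36909) = √((⅑)*171*3934 - 36909) = √(74746 - 36909) = √37837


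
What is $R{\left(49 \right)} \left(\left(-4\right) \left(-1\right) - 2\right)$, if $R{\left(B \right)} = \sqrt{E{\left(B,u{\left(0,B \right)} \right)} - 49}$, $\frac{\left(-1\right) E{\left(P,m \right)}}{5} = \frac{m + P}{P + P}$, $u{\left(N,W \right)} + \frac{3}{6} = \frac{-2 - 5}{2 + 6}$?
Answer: $\frac{i \sqrt{40321}}{14} \approx 14.343 i$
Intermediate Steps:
$u{\left(N,W \right)} = - \frac{11}{8}$ ($u{\left(N,W \right)} = - \frac{1}{2} + \frac{-2 - 5}{2 + 6} = - \frac{1}{2} - \frac{7}{8} = - \frac{11}{8}$)
$E{\left(P,m \right)} = - \frac{5 \left(P + m\right)}{2 P}$ ($E{\left(P,m \right)} = - 5 \frac{m + P}{P + P} = - 5 \frac{P + m}{2 P} = - \frac{5 \left(P + m\right)}{2 P}$)
$R{\left(B \right)} = \sqrt{-49 + \frac{5 \left(\frac{11}{8} - B\right)}{2 B}}$ ($R{\left(B \right)} = \sqrt{\frac{5 \left(- B - - \frac{11}{8}\right)}{2 B} - 49} = \sqrt{\frac{5 \left(- B + \frac{11}{8}\right)}{2 B} - 49} = \sqrt{\frac{5 \left(\frac{11}{8} - B\right)}{2 B} - 49} = \sqrt{-49 + \frac{5 \left(\frac{11}{8} - B\right)}{2 B}}$)
$R{\left(49 \right)} \left(\left(-4\right) \left(-1\right) - 2\right) = \frac{\sqrt{-824 + \frac{55}{49}}}{4} \left(\left(-4\right) \left(-1\right) - 2\right) = \frac{\sqrt{-824 + 55 \cdot \frac{1}{49}}}{4} \left(4 - 2\right) = \frac{\sqrt{-824 + \frac{55}{49}}}{4} \cdot 2 = \frac{\sqrt{- \frac{40321}{49}}}{4} \cdot 2 = \frac{\frac{1}{7} i \sqrt{40321}}{4} \cdot 2 = \frac{i \sqrt{40321}}{28} \cdot 2 = \frac{i \sqrt{40321}}{14}$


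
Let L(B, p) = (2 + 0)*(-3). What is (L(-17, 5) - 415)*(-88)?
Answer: 37048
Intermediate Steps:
L(B, p) = -6 (L(B, p) = 2*(-3) = -6)
(L(-17, 5) - 415)*(-88) = (-6 - 415)*(-88) = -421*(-88) = 37048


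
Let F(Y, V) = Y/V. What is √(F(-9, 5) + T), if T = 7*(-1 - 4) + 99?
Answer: √1555/5 ≈ 7.8867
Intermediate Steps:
T = 64 (T = 7*(-5) + 99 = -35 + 99 = 64)
√(F(-9, 5) + T) = √(-9/5 + 64) = √(311/5) = √1555/5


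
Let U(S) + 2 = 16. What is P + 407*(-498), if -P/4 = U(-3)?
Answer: -202742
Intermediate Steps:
U(S) = 14 (U(S) = -2 + 16 = 14)
P = -56 (P = -4*14 = -56)
P + 407*(-498) = -56 + 407*(-498) = -56 - 202686 = -202742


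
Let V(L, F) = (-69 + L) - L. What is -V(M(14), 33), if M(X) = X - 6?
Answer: 69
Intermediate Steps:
M(X) = -6 + X
V(L, F) = -69
-V(M(14), 33) = -1*(-69) = 69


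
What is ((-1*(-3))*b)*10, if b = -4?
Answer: -120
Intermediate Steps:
((-1*(-3))*b)*10 = (-1*(-3)*(-4))*10 = (3*(-4))*10 = -12*10 = -120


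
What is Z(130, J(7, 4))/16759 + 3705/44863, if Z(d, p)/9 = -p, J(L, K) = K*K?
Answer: 4279371/57835309 ≈ 0.073992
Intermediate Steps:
J(L, K) = K**2
Z(d, p) = -9*p (Z(d, p) = 9*(-p) = -9*p)
Z(130, J(7, 4))/16759 + 3705/44863 = -9*4**2/16759 + 3705/44863 = -9*16*(1/16759) + 3705*(1/44863) = -144*1/16759 + 285/3451 = -144/16759 + 285/3451 = 4279371/57835309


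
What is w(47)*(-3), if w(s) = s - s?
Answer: 0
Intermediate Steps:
w(s) = 0
w(47)*(-3) = 0*(-3) = 0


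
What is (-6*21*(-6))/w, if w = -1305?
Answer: -84/145 ≈ -0.57931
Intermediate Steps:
(-6*21*(-6))/w = (-6*21*(-6))/(-1305) = -126*(-6)*(-1/1305) = 756*(-1/1305) = -84/145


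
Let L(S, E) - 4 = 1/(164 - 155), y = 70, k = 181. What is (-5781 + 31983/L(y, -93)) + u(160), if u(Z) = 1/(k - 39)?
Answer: 10500937/5254 ≈ 1998.7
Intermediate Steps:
L(S, E) = 37/9 (L(S, E) = 4 + 1/(164 - 155) = 4 + 1/9 = 4 + ⅑ = 37/9)
u(Z) = 1/142 (u(Z) = 1/(181 - 39) = 1/142)
(-5781 + 31983/L(y, -93)) + u(160) = (-5781 + 31983/(37/9)) + 1/142 = (-5781 + 31983*(9/37)) + 1/142 = (-5781 + 287847/37) + 1/142 = 73950/37 + 1/142 = 10500937/5254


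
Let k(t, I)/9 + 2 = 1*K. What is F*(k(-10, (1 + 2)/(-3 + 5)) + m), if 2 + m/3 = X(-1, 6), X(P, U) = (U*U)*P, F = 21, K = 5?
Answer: -1827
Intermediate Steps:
k(t, I) = 27 (k(t, I) = -18 + 9*(1*5) = -18 + 9*5 = -18 + 45 = 27)
X(P, U) = P*U**2 (X(P, U) = U**2*P = P*U**2)
m = -114 (m = -6 + 3*(-1*6**2) = -6 + 3*(-1*36) = -6 + 3*(-36) = -6 - 108 = -114)
F*(k(-10, (1 + 2)/(-3 + 5)) + m) = 21*(27 - 114) = 21*(-87) = -1827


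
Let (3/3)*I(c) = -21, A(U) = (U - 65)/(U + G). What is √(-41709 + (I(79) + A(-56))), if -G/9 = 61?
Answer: I*√1043245/5 ≈ 204.28*I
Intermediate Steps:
G = -549 (G = -9*61 = -549)
A(U) = (-65 + U)/(-549 + U) (A(U) = (U - 65)/(U - 549) = (-65 + U)/(-549 + U))
I(c) = -21
√(-41709 + (I(79) + A(-56))) = √(-41709 + (-21 + (-65 - 56)/(-549 - 56))) = √(-41709 + (-21 - 121/(-605))) = √(-41709 + (-21 - 1/605*(-121))) = √(-41709 + (-21 + ⅕)) = √(-41709 - 104/5) = √(-208649/5) = I*√1043245/5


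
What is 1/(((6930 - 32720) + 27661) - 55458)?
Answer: -1/53587 ≈ -1.8661e-5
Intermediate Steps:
1/(((6930 - 32720) + 27661) - 55458) = 1/((-25790 + 27661) - 55458) = 1/(1871 - 55458) = 1/(-53587) = -1/53587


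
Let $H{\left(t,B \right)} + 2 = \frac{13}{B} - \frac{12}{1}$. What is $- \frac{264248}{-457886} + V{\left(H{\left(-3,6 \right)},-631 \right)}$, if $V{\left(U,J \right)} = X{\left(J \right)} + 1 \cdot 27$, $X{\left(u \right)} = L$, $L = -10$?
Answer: $\frac{4024155}{228943} \approx 17.577$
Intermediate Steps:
$X{\left(u \right)} = -10$
$H{\left(t,B \right)} = -14 + \frac{13}{B}$ ($H{\left(t,B \right)} = -2 + \left(\frac{13}{B} - \frac{12}{1}\right) = -2 + \left(\frac{13}{B} - 12\right) = -2 - \left(12 - \frac{13}{B}\right) = -14 + \frac{13}{B}$)
$V{\left(U,J \right)} = 17$ ($V{\left(U,J \right)} = -10 + 1 \cdot 27 = -10 + 27 = 17$)
$- \frac{264248}{-457886} + V{\left(H{\left(-3,6 \right)},-631 \right)} = - \frac{264248}{-457886} + 17 = \left(-264248\right) \left(- \frac{1}{457886}\right) + 17 = \frac{132124}{228943} + 17 = \frac{4024155}{228943}$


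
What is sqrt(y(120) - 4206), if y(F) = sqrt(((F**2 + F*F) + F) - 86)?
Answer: sqrt(-4206 + sqrt(28834)) ≈ 63.531*I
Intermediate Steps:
y(F) = sqrt(-86 + F + 2*F**2) (y(F) = sqrt(((F**2 + F**2) + F) - 86) = sqrt((2*F**2 + F) - 86) = sqrt((F + 2*F**2) - 86) = sqrt(-86 + F + 2*F**2))
sqrt(y(120) - 4206) = sqrt(sqrt(-86 + 120 + 2*120**2) - 4206) = sqrt(sqrt(-86 + 120 + 2*14400) - 4206) = sqrt(sqrt(-86 + 120 + 28800) - 4206) = sqrt(sqrt(28834) - 4206) = sqrt(-4206 + sqrt(28834))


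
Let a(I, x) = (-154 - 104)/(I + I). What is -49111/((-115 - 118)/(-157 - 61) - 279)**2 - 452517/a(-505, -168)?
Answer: -279635785376943147/157854157603 ≈ -1.7715e+6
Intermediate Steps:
a(I, x) = -129/I (a(I, x) = -258*1/(2*I) = -129/I)
-49111/((-115 - 118)/(-157 - 61) - 279)**2 - 452517/a(-505, -168) = -49111/((-115 - 118)/(-157 - 61) - 279)**2 - 452517/((-129/(-505))) = -49111/(-233/(-218) - 279)**2 - 452517/((-129*(-1/505))) = -49111/(-233*(-1/218) - 279)**2 - 452517/129/505 = -49111/(233/218 - 279)**2 - 452517*505/129 = -49111/((-60589/218)**2) - 76173695/43 = -49111/3671026921/47524 - 76173695/43 = -49111*47524/3671026921 - 76173695/43 = -2333951164/3671026921 - 76173695/43 = -279635785376943147/157854157603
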